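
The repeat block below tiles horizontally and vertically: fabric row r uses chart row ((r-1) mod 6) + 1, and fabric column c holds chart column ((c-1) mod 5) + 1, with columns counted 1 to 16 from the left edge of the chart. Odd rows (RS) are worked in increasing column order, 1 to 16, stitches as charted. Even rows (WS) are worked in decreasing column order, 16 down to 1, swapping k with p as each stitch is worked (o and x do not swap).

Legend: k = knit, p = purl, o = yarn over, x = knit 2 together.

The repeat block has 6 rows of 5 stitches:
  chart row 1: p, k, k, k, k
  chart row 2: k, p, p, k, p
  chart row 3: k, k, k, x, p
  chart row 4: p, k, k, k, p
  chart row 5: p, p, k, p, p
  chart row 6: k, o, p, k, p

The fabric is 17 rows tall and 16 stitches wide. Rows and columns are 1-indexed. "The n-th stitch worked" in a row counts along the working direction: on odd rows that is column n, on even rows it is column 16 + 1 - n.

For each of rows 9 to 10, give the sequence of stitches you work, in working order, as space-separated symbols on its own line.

Row 9: chart row 3, RS - tile across columns 1-16 and work as-is.
Row 10: chart row 4, WS - tiled (columns 1-16): p k k k p p k k k p p k k k p p; work from column 16 back to 1 with k<->p swapped.

Result:
k k k x p k k k x p k k k x p k
k k p p p k k p p p k k p p p k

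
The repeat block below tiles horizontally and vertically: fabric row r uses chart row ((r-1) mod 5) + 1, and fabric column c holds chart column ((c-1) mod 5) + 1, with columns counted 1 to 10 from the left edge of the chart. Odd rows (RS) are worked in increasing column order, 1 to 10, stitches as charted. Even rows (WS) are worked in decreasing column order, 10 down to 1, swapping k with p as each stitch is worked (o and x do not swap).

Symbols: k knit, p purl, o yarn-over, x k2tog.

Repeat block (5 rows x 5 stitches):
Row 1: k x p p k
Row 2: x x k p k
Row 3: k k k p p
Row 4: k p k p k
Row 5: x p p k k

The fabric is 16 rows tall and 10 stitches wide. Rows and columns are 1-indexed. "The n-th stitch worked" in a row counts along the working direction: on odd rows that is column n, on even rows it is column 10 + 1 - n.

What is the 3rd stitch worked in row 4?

For row 4: chart row = ((4-1) mod 5) + 1 = 4; this is a WS (even) row.
Chart row 4 tiled across columns 1-10: k p k p k k p k p k
Wrong side: read the tiled row from column 10 down to 1 and exchange k with p (leave o, x).
Row 4 as worked: p k p k p p k p k p
The 3rd stitch worked is p.

Stitch:
p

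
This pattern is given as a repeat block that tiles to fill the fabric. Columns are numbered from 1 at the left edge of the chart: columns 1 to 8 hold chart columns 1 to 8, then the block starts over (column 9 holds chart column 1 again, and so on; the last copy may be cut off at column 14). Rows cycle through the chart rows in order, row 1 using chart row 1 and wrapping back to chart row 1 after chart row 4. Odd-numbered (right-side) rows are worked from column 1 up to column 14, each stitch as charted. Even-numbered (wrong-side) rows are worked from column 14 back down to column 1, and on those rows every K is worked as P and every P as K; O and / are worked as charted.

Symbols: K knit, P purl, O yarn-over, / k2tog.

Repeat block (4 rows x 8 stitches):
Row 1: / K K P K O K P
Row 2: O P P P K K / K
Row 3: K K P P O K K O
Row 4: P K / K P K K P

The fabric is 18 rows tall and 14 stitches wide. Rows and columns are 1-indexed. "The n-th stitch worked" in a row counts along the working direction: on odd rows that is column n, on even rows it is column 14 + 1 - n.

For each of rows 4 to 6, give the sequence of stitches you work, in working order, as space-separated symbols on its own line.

Row 4: chart row 4, WS - tiled (columns 1-14): P K / K P K K P P K / K P K; work from column 14 back to 1 with K<->P swapped.
Row 5: chart row 1, RS - tile across columns 1-14 and work as-is.
Row 6: chart row 2, WS - tiled (columns 1-14): O P P P K K / K O P P P K K; work from column 14 back to 1 with K<->P swapped.

== ROWS AS WORKED ==
P K P / P K K P P K P / P K
/ K K P K O K P / K K P K O
P P K K K O P / P P K K K O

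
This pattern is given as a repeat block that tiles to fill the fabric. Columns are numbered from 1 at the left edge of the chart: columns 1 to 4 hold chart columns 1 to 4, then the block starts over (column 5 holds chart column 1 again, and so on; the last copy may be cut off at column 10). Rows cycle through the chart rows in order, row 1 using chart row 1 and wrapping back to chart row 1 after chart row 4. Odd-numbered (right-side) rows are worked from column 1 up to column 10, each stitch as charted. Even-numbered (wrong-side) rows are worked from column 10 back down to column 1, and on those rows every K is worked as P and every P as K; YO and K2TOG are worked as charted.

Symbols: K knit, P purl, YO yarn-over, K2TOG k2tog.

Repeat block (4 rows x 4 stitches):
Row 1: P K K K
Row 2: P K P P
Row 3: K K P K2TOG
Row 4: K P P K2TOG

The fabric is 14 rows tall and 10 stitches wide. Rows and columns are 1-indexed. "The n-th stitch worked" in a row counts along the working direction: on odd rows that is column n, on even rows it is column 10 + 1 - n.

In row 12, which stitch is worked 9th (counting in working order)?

Row 12 uses chart row ((12-1) mod 4)+1 = 4. Row 12 is even, so WS.
Chart row 4 tiled across columns 1-10: K P P K2TOG K P P K2TOG K P
WS row: flip the tiled sequence (start at column 10) and apply K<->P; YO and K2TOG stay.
Row 12 as worked: K P K2TOG K K P K2TOG K K P
Counting 9 along the worked row gives K.

Result:
K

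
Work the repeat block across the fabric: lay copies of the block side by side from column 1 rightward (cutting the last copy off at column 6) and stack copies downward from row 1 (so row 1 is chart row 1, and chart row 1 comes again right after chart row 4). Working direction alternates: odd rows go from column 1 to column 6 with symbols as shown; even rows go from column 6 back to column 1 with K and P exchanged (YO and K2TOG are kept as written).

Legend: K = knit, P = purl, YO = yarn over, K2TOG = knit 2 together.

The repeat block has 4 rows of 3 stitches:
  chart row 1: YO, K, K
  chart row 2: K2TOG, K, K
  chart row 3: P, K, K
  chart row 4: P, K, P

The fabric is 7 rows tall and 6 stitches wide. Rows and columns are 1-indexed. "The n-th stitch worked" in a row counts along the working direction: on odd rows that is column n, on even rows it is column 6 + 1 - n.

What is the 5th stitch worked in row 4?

Row 4 uses chart row ((4-1) mod 4)+1 = 4. Row 4 is even, so WS.
Chart row 4 tiled across columns 1-6: P K P P K P
WS: work from column 6 back to column 1 (reverse the tiled row), swapping K<->P (YO and K2TOG unchanged).
Row 4 as worked: K P K K P K
Stitch 5 in working order -> P

Stitch:
P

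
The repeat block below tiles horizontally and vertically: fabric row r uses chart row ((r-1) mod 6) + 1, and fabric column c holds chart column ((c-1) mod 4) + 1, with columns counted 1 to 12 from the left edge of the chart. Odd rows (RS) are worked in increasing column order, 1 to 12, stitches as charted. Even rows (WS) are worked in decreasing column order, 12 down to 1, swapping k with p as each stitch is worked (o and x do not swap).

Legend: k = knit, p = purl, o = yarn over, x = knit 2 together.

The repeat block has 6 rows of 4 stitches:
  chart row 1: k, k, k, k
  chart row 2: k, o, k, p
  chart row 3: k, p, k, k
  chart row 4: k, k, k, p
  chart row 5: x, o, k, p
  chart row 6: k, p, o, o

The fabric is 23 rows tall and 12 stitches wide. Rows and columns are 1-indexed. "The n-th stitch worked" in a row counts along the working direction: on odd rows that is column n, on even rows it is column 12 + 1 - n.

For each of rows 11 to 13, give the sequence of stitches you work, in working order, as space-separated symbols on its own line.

Rows as worked:
x o k p x o k p x o k p
o o k p o o k p o o k p
k k k k k k k k k k k k

Derivation:
Row 11: chart row 5, RS - tile across columns 1-12 and work as-is.
Row 12: chart row 6, WS - tiled (columns 1-12): k p o o k p o o k p o o; work from column 12 back to 1 with k<->p swapped.
Row 13: chart row 1, RS - tile across columns 1-12 and work as-is.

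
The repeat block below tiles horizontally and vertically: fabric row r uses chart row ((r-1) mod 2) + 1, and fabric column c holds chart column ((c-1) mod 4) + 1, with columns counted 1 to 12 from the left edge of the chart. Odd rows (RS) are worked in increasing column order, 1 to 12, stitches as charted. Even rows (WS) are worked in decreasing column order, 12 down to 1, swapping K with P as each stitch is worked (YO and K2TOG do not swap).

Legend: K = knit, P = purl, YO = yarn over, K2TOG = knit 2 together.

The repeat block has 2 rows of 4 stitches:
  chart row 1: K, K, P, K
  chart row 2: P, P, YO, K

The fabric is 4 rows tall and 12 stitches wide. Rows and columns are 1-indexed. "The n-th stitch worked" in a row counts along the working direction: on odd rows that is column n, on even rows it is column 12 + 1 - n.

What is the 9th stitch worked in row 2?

== STITCH ==
P

Derivation:
Row 2: (2-1) mod 2 = 1, so use chart row 2. Even row -> WS.
Chart row 2 tiled across columns 1-12: P P YO K P P YO K P P YO K
WS: work from column 12 back to column 1 (reverse the tiled row), swapping K<->P (YO and K2TOG unchanged).
Row 2 as worked: P YO K K P YO K K P YO K K
Counting 9 along the worked row gives P.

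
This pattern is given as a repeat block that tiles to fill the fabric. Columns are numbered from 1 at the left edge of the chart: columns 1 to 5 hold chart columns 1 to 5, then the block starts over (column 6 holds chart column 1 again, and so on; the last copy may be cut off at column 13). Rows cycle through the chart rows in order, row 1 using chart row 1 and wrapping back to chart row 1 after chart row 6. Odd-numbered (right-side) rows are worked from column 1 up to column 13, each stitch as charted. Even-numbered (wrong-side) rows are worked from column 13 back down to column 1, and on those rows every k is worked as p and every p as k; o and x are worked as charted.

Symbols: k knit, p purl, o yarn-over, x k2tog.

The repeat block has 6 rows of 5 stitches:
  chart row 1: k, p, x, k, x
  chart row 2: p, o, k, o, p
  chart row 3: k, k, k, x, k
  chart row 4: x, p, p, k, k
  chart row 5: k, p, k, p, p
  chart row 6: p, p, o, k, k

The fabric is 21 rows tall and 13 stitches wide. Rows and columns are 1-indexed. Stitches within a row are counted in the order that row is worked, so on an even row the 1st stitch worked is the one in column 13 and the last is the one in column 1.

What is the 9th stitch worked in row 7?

For row 7: chart row = ((7-1) mod 6) + 1 = 1; this is a RS (odd) row.
Chart row 1 tiled across columns 1-13: k p x k x k p x k x k p x
RS row: no reversal, no swap; stitch n worked = column n.
The 9th stitch worked is k.

Stitch:
k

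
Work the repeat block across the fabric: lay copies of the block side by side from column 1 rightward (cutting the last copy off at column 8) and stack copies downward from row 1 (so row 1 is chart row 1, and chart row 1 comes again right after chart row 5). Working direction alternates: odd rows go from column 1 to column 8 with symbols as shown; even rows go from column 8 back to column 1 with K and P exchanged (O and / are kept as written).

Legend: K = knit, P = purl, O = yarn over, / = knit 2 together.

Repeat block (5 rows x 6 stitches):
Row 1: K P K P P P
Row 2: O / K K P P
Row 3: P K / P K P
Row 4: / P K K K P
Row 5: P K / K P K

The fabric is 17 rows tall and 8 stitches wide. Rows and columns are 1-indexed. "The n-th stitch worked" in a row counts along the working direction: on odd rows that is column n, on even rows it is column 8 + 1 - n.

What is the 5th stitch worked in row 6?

== STITCH ==
K

Derivation:
For row 6: chart row = ((6-1) mod 5) + 1 = 1; this is a WS (even) row.
Chart row 1 tiled across columns 1-8: K P K P P P K P
WS row: flip the tiled sequence (start at column 8) and apply K<->P; O and / stay.
Row 6 as worked: K P K K K P K P
Stitch 5 in working order -> K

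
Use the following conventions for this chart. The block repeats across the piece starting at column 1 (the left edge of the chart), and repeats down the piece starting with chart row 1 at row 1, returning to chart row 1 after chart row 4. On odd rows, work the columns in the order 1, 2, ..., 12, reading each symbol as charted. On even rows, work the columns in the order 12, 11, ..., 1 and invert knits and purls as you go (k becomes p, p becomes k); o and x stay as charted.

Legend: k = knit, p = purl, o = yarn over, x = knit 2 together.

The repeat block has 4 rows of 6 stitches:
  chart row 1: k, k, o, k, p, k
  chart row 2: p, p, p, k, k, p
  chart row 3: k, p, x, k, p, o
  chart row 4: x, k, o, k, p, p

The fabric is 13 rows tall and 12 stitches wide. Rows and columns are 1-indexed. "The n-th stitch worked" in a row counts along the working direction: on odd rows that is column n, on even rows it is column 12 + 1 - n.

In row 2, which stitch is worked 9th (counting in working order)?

For row 2: chart row = ((2-1) mod 4) + 1 = 2; this is a WS (even) row.
Chart row 2 tiled across columns 1-12: p p p k k p p p p k k p
WS: work from column 12 back to column 1 (reverse the tiled row), swapping k<->p (o and x unchanged).
Row 2 as worked: k p p k k k k p p k k k
The 9th stitch worked is p.

Result:
p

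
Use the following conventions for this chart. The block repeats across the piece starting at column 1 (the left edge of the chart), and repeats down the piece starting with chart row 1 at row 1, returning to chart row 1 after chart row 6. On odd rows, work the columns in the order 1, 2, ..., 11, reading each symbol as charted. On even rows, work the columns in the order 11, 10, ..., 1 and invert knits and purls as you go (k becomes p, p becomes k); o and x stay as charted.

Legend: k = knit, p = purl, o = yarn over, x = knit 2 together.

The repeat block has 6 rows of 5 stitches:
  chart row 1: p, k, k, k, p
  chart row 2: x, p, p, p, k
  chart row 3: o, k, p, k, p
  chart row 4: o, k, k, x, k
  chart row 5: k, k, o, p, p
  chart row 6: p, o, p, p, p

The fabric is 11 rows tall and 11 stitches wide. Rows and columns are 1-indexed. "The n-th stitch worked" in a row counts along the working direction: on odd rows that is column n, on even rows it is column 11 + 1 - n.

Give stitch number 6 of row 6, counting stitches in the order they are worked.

Result:
k

Derivation:
For row 6: chart row = ((6-1) mod 6) + 1 = 6; this is a WS (even) row.
Chart row 6 tiled across columns 1-11: p o p p p p o p p p p
WS: work from column 11 back to column 1 (reverse the tiled row), swapping k<->p (o and x unchanged).
Row 6 as worked: k k k k o k k k k o k
Stitch 6 in working order -> k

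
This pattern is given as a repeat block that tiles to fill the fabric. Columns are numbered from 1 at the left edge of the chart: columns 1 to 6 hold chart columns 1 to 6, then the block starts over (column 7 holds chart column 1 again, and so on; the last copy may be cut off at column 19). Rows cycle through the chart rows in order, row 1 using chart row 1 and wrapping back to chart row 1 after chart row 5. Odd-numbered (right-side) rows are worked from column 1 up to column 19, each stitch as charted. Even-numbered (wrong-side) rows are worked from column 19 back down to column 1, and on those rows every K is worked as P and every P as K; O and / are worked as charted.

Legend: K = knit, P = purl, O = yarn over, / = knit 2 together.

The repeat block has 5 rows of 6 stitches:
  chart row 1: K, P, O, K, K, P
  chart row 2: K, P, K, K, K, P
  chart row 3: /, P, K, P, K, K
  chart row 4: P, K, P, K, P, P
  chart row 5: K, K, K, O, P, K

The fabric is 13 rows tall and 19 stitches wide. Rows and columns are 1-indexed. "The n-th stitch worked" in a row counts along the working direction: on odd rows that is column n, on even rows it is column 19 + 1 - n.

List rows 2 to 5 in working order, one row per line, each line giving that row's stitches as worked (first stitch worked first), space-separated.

== ROWS AS WORKED ==
P K P P P K P K P P P K P K P P P K P
/ P K P K K / P K P K K / P K P K K /
K K K P K P K K K P K P K K K P K P K
K K K O P K K K K O P K K K K O P K K

Derivation:
Row 2: chart row 2, WS - tiled (columns 1-19): K P K K K P K P K K K P K P K K K P K; work from column 19 back to 1 with K<->P swapped.
Row 3: chart row 3, RS - tile across columns 1-19 and work as-is.
Row 4: chart row 4, WS - tiled (columns 1-19): P K P K P P P K P K P P P K P K P P P; work from column 19 back to 1 with K<->P swapped.
Row 5: chart row 5, RS - tile across columns 1-19 and work as-is.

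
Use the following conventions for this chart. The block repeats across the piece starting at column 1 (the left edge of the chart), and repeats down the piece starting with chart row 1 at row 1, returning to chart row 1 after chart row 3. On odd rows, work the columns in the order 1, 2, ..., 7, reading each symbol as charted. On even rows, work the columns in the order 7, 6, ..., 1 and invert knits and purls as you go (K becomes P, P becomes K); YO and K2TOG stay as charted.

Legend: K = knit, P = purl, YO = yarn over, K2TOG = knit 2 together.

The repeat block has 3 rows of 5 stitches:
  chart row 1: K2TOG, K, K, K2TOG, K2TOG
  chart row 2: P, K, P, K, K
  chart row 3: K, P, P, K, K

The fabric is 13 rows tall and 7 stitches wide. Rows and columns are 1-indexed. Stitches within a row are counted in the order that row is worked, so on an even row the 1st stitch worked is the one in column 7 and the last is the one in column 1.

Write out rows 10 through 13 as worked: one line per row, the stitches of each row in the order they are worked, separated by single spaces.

== ROWS AS WORKED ==
P K2TOG K2TOG K2TOG P P K2TOG
P K P K K P K
K P P P K K P
K2TOG K K K2TOG K2TOG K2TOG K

Derivation:
Row 10: chart row 1, WS - tiled (columns 1-7): K2TOG K K K2TOG K2TOG K2TOG K; work from column 7 back to 1 with K<->P swapped.
Row 11: chart row 2, RS - tile across columns 1-7 and work as-is.
Row 12: chart row 3, WS - tiled (columns 1-7): K P P K K K P; work from column 7 back to 1 with K<->P swapped.
Row 13: chart row 1, RS - tile across columns 1-7 and work as-is.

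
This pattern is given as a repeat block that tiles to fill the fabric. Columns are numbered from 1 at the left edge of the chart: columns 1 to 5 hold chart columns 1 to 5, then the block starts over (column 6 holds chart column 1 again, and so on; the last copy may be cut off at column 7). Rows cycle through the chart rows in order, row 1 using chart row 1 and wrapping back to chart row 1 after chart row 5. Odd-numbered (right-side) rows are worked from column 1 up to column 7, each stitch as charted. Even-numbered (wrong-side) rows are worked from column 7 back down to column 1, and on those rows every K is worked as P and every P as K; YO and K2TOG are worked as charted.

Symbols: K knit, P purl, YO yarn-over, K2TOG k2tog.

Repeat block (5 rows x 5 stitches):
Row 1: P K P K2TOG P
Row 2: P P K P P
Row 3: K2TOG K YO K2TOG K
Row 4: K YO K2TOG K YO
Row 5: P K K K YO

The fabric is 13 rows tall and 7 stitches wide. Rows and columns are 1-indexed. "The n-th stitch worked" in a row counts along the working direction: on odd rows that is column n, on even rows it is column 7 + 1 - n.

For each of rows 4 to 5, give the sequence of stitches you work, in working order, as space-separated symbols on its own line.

Row 4: chart row 4, WS - tiled (columns 1-7): K YO K2TOG K YO K YO; work from column 7 back to 1 with K<->P swapped.
Row 5: chart row 5, RS - tile across columns 1-7 and work as-is.

Result:
YO P YO P K2TOG YO P
P K K K YO P K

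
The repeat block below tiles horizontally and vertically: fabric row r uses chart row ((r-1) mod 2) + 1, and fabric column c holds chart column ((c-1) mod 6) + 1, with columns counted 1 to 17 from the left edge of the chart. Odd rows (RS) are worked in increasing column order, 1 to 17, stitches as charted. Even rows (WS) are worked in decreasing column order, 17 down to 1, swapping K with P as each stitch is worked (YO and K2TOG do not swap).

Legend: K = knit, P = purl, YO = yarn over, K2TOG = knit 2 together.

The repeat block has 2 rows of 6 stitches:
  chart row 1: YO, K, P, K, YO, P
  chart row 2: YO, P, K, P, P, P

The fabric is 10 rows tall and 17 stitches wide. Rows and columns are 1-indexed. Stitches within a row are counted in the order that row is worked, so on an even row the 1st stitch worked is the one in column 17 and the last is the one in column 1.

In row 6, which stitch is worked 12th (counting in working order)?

Stitch:
K

Derivation:
Row 6 uses chart row ((6-1) mod 2)+1 = 2. Row 6 is even, so WS.
Chart row 2 tiled across columns 1-17: YO P K P P P YO P K P P P YO P K P P
WS row: flip the tiled sequence (start at column 17) and apply K<->P; YO and K2TOG stay.
Row 6 as worked: K K P K YO K K K P K YO K K K P K YO
Stitch 12 in working order -> K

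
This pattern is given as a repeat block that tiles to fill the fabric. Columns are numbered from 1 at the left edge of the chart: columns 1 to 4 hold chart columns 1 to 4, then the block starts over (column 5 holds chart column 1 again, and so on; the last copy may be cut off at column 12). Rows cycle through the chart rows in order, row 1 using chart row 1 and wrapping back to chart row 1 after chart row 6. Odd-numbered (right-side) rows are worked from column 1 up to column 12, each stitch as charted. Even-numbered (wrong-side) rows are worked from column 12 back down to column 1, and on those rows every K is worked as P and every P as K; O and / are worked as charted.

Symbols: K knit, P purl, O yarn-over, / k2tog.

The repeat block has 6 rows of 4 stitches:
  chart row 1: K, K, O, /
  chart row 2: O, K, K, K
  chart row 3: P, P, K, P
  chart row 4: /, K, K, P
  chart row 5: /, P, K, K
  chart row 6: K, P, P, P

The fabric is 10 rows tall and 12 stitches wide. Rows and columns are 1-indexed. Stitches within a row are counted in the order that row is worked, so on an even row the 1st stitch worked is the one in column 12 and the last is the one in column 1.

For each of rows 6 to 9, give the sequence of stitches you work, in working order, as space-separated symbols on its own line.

Row 6: chart row 6, WS - tiled (columns 1-12): K P P P K P P P K P P P; work from column 12 back to 1 with K<->P swapped.
Row 7: chart row 1, RS - tile across columns 1-12 and work as-is.
Row 8: chart row 2, WS - tiled (columns 1-12): O K K K O K K K O K K K; work from column 12 back to 1 with K<->P swapped.
Row 9: chart row 3, RS - tile across columns 1-12 and work as-is.

Result:
K K K P K K K P K K K P
K K O / K K O / K K O /
P P P O P P P O P P P O
P P K P P P K P P P K P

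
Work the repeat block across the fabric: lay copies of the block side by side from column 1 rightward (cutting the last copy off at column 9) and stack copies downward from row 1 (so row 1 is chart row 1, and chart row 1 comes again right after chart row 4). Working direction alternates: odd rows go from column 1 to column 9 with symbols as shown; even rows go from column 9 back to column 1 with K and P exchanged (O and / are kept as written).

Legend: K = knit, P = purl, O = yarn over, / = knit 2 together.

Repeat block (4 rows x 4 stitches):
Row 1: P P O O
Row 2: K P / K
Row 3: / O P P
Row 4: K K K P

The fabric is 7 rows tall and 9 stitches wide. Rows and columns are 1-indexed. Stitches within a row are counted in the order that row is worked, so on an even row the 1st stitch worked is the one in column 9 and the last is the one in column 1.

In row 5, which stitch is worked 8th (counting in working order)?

Row 5: (5-1) mod 4 = 0, so use chart row 1. Odd row -> RS.
Chart row 1 tiled across columns 1-9: P P O O P P O O P
Right side: take the tiled row as-is (worked left to right from column 1).
Counting 8 along the worked row gives O.

== STITCH ==
O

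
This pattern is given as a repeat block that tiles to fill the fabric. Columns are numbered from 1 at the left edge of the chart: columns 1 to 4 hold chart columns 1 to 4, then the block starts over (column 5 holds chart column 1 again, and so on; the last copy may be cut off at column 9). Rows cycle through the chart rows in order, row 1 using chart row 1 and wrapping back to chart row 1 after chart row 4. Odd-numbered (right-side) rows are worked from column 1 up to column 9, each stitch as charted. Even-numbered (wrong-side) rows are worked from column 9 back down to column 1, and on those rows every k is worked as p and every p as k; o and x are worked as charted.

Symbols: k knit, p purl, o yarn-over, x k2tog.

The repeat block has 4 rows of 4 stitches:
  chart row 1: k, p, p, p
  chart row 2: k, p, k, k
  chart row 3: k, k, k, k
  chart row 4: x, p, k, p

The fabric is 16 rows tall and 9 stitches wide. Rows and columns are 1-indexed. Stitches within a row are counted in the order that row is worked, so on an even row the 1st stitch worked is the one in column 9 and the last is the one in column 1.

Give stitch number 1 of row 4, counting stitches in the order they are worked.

Row 4: (4-1) mod 4 = 3, so use chart row 4. Even row -> WS.
Chart row 4 tiled across columns 1-9: x p k p x p k p x
WS row: flip the tiled sequence (start at column 9) and apply k<->p; o and x stay.
Row 4 as worked: x k p k x k p k x
Counting 1 along the worked row gives x.

== STITCH ==
x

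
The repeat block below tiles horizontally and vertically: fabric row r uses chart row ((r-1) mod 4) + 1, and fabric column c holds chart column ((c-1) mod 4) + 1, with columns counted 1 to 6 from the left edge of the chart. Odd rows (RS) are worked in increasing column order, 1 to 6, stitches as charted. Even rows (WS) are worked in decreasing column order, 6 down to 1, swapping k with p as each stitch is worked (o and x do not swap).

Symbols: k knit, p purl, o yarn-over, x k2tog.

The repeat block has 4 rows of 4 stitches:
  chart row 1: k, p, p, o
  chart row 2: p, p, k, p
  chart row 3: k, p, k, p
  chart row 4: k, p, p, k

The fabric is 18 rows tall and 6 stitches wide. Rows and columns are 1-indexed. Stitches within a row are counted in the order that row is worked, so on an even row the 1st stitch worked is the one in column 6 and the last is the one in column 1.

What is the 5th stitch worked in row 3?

Stitch:
k

Derivation:
Row 3 uses chart row ((3-1) mod 4)+1 = 3. Row 3 is odd, so RS.
Chart row 3 tiled across columns 1-6: k p k p k p
RS row: no reversal, no swap; stitch n worked = column n.
The 5th stitch worked is k.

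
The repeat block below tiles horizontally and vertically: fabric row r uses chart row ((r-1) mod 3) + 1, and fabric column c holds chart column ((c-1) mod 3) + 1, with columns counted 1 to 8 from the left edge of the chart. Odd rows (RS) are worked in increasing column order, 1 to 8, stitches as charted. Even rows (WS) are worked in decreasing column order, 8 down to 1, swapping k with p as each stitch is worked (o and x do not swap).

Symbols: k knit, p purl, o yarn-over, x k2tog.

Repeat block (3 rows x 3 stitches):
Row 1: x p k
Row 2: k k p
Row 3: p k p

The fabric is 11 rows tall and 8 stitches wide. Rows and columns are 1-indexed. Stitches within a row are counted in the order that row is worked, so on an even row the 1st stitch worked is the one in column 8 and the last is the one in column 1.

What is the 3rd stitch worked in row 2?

For row 2: chart row = ((2-1) mod 3) + 1 = 2; this is a WS (even) row.
Chart row 2 tiled across columns 1-8: k k p k k p k k
WS: work from column 8 back to column 1 (reverse the tiled row), swapping k<->p (o and x unchanged).
Row 2 as worked: p p k p p k p p
Counting 3 along the worked row gives k.

Stitch:
k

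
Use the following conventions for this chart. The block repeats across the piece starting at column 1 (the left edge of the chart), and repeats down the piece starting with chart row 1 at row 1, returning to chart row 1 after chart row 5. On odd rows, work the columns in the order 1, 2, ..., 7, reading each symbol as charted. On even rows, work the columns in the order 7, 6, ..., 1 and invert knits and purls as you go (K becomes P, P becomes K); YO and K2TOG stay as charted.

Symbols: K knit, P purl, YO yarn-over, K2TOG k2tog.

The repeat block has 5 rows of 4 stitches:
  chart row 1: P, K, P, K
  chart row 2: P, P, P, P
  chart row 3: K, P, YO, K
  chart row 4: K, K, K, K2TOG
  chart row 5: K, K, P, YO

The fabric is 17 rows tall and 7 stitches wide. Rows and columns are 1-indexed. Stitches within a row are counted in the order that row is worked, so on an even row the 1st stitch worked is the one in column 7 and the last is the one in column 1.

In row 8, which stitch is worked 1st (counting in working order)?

Result:
YO

Derivation:
Row 8 uses chart row ((8-1) mod 5)+1 = 3. Row 8 is even, so WS.
Chart row 3 tiled across columns 1-7: K P YO K K P YO
Wrong side: read the tiled row from column 7 down to 1 and exchange K with P (leave YO, K2TOG).
Row 8 as worked: YO K P P YO K P
Stitch 1 in working order -> YO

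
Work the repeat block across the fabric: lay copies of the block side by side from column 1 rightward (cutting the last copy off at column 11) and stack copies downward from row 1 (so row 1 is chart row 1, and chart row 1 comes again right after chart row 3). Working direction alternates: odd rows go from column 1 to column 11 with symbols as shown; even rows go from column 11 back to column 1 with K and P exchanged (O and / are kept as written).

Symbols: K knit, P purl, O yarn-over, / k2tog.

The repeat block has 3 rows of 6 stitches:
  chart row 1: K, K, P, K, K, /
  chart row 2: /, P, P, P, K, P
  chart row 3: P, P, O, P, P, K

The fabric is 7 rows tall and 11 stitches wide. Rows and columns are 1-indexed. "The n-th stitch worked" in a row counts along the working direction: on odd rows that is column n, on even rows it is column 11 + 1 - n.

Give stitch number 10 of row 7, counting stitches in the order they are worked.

== STITCH ==
K

Derivation:
Row 7: (7-1) mod 3 = 0, so use chart row 1. Odd row -> RS.
Chart row 1 tiled across columns 1-11: K K P K K / K K P K K
RS: work column 1 to column 11, symbols as charted — the tiled row is the row as worked.
The 10th stitch worked is K.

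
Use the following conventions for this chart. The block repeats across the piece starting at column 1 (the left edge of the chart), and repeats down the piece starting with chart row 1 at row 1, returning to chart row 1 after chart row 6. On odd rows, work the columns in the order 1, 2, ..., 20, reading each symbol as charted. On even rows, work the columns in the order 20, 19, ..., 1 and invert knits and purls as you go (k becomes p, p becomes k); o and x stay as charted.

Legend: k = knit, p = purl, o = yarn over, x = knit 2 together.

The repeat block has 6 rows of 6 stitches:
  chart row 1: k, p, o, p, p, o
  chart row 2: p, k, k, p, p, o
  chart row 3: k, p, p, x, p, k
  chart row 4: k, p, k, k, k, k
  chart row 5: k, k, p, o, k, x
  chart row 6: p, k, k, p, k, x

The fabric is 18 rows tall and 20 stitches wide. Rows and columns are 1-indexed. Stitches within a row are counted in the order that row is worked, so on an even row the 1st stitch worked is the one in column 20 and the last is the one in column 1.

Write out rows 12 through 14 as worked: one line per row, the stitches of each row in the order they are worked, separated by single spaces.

Row 12: chart row 6, WS - tiled (columns 1-20): p k k p k x p k k p k x p k k p k x p k; work from column 20 back to 1 with k<->p swapped.
Row 13: chart row 1, RS - tile across columns 1-20 and work as-is.
Row 14: chart row 2, WS - tiled (columns 1-20): p k k p p o p k k p p o p k k p p o p k; work from column 20 back to 1 with k<->p swapped.

== ROWS AS WORKED ==
p k x p k p p k x p k p p k x p k p p k
k p o p p o k p o p p o k p o p p o k p
p k o k k p p k o k k p p k o k k p p k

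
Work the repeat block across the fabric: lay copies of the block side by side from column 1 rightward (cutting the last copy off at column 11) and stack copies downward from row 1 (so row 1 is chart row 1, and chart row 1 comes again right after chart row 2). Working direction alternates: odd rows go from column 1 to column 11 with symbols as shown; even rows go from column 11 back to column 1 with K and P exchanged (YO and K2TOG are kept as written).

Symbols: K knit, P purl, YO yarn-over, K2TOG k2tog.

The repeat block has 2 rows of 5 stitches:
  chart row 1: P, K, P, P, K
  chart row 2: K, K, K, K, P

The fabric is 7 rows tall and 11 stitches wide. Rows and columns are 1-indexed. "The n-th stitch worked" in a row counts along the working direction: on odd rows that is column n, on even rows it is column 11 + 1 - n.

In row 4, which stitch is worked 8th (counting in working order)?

Row 4: (4-1) mod 2 = 1, so use chart row 2. Even row -> WS.
Chart row 2 tiled across columns 1-11: K K K K P K K K K P K
WS row: flip the tiled sequence (start at column 11) and apply K<->P; YO and K2TOG stay.
Row 4 as worked: P K P P P P K P P P P
Stitch 8 in working order -> P

== STITCH ==
P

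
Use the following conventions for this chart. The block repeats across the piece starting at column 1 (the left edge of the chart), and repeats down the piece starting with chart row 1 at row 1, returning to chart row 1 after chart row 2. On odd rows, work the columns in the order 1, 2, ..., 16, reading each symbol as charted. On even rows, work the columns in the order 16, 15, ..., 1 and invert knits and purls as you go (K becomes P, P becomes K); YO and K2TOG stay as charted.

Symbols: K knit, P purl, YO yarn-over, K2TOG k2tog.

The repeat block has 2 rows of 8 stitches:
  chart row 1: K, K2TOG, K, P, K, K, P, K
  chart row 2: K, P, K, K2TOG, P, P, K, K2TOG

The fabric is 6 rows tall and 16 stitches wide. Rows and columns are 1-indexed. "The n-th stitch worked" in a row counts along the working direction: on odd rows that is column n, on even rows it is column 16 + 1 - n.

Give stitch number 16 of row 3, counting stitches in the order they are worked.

Stitch:
K

Derivation:
Row 3 uses chart row ((3-1) mod 2)+1 = 1. Row 3 is odd, so RS.
Chart row 1 tiled across columns 1-16: K K2TOG K P K K P K K K2TOG K P K K P K
Right side: take the tiled row as-is (worked left to right from column 1).
The 16th stitch worked is K.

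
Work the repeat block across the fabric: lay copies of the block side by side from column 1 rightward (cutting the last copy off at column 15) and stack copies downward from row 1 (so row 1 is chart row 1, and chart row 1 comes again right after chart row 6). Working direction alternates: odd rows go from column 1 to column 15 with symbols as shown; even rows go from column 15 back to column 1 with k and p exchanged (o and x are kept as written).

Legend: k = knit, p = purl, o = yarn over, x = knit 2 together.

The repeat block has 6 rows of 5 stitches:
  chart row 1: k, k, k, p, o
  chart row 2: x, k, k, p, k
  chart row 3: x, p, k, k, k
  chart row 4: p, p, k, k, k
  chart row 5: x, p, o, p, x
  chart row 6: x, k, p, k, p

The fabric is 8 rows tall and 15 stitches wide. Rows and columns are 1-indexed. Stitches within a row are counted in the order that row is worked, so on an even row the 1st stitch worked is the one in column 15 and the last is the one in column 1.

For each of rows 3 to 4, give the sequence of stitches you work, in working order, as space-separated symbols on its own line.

Rows as worked:
x p k k k x p k k k x p k k k
p p p k k p p p k k p p p k k

Derivation:
Row 3: chart row 3, RS - tile across columns 1-15 and work as-is.
Row 4: chart row 4, WS - tiled (columns 1-15): p p k k k p p k k k p p k k k; work from column 15 back to 1 with k<->p swapped.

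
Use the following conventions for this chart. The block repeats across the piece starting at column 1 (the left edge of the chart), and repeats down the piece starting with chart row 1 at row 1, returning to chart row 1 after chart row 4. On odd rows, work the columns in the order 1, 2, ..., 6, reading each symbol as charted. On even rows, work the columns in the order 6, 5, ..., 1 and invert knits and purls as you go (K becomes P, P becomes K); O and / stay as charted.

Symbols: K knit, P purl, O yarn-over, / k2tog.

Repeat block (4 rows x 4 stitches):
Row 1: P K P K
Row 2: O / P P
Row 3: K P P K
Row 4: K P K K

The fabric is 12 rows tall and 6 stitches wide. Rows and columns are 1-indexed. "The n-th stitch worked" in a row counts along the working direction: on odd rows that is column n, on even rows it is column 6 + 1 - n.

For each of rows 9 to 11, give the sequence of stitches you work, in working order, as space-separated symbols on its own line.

== ROWS AS WORKED ==
P K P K P K
/ O K K / O
K P P K K P

Derivation:
Row 9: chart row 1, RS - tile across columns 1-6 and work as-is.
Row 10: chart row 2, WS - tiled (columns 1-6): O / P P O /; work from column 6 back to 1 with K<->P swapped.
Row 11: chart row 3, RS - tile across columns 1-6 and work as-is.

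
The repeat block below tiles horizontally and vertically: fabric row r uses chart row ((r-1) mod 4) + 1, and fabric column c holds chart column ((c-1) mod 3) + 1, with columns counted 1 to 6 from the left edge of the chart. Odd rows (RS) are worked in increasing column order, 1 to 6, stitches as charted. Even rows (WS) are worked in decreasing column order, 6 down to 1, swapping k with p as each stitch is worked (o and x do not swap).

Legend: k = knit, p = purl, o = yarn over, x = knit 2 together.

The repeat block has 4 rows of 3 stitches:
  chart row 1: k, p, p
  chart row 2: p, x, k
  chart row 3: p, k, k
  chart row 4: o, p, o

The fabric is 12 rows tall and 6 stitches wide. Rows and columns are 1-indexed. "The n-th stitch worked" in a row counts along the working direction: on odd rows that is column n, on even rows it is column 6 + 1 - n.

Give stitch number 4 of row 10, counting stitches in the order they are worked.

Stitch:
p

Derivation:
Row 10: (10-1) mod 4 = 1, so use chart row 2. Even row -> WS.
Chart row 2 tiled across columns 1-6: p x k p x k
WS: work from column 6 back to column 1 (reverse the tiled row), swapping k<->p (o and x unchanged).
Row 10 as worked: p x k p x k
Counting 4 along the worked row gives p.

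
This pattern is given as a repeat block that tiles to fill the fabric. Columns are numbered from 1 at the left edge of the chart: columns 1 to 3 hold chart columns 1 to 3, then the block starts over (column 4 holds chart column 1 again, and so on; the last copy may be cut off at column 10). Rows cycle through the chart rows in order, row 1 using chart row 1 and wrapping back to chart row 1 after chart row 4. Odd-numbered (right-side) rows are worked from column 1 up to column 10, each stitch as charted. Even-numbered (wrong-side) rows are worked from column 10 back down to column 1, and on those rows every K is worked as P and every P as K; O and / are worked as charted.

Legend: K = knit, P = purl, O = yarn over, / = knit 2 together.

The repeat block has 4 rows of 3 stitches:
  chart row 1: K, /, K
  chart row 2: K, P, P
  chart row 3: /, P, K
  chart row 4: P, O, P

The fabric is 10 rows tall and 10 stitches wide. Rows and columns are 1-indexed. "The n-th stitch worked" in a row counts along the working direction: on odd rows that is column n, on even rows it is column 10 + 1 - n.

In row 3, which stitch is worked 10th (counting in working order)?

Result:
/

Derivation:
For row 3: chart row = ((3-1) mod 4) + 1 = 3; this is a RS (odd) row.
Chart row 3 tiled across columns 1-10: / P K / P K / P K /
Right side: take the tiled row as-is (worked left to right from column 1).
Counting 10 along the worked row gives /.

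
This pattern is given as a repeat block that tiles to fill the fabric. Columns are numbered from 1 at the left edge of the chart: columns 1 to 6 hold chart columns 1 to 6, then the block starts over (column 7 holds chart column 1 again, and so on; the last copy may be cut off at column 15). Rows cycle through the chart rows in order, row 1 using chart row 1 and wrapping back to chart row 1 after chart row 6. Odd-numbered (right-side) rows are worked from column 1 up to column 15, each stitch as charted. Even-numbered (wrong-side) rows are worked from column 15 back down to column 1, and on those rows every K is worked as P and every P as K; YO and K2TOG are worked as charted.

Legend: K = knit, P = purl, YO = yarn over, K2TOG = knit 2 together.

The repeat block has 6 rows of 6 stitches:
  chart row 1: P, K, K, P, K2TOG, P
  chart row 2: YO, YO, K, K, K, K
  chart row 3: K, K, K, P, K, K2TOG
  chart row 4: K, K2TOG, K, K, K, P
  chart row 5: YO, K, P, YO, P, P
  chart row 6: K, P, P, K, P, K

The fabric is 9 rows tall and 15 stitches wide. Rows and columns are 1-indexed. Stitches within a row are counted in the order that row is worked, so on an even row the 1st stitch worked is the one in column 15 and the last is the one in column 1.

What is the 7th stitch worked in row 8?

Result:
P

Derivation:
Row 8 uses chart row ((8-1) mod 6)+1 = 2. Row 8 is even, so WS.
Chart row 2 tiled across columns 1-15: YO YO K K K K YO YO K K K K YO YO K
WS row: flip the tiled sequence (start at column 15) and apply K<->P; YO and K2TOG stay.
Row 8 as worked: P YO YO P P P P YO YO P P P P YO YO
The 7th stitch worked is P.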